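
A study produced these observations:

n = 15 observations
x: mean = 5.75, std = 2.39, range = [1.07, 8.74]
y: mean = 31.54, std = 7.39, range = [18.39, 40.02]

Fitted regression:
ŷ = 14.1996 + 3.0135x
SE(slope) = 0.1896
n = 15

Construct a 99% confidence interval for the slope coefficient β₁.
The 99% CI for β₁ is (2.4424, 3.5846)

Confidence interval for the slope:

The 99% CI for β₁ is: β̂₁ ± t*(α/2, n-2) × SE(β̂₁)

Step 1: Find critical t-value
- Confidence level = 0.99
- Degrees of freedom = n - 2 = 15 - 2 = 13
- t*(α/2, 13) = 3.0123

Step 2: Calculate margin of error
Margin = 3.0123 × 0.1896 = 0.5711

Step 3: Construct interval
CI = 3.0135 ± 0.5711
CI = (2.4424, 3.5846)

Interpretation: each one-unit increase in x is associated with a change in mean y of between 2.4424 and 3.5846, with 99% confidence.
The interval does not include 0, suggesting a significant linear relationship.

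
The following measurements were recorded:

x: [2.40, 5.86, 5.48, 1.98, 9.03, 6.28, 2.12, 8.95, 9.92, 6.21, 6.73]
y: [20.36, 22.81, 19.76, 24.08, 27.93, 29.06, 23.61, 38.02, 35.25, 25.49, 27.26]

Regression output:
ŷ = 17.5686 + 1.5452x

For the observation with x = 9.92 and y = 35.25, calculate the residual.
Residual = 2.3530

The residual is the difference between the actual value and the predicted value:

Residual = y - ŷ

Step 1: Calculate predicted value
ŷ = 17.5686 + 1.5452 × 9.92
ŷ = 32.8970

Step 2: Calculate residual
Residual = 35.25 - 32.8970
Residual = 2.3530

The residual is positive, so the observed y = 35.25 sits above the regression line (the line underestimates it by 2.3530).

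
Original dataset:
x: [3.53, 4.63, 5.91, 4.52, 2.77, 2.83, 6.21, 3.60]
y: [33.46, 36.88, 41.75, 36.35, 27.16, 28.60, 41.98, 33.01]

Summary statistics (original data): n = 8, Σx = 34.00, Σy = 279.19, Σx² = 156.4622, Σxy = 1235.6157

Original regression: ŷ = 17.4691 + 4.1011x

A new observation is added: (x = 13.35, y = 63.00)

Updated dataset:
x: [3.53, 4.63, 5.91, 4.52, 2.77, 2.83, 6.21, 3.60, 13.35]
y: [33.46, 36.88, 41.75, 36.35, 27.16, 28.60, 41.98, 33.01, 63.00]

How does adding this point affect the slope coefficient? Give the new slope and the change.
Adding the point moves β₁ from 4.1011 to 3.2297, i.e. it decreases by 0.8714 (-21.2%).

The new point has HIGH LEVERAGE: x = 13.35 is far from the original mean x̄ = 34.00/8 ≈ 4.25 (original range [2.77, 6.21]).

Step 1: Update the sums with the new point (n goes from 8 to 9)
Σx  = 34.00 + 13.35 = 47.35
Σy  = 279.19 + 63.00 = 342.19
Σx² = 156.4622 + 13.35² = 156.4622 + 178.2225 = 334.6847
Σxy = 1235.6157 + 13.35×63.00 = 1235.6157 + 841.0500 = 2076.6657

Step 2: Recompute the slope with b₁ = (nΣxy − ΣxΣy) / (nΣx² − (Σx)²)
Numerator   = 9×2076.6657 − 47.35×342.19 = 18689.9913 − 16202.6965 = 2487.2948
Denominator = 9×334.6847 − 47.35² = 3012.1623 − 2242.0225 = 770.1398
b₁(new) = 2487.2948 / 770.1398 = 3.2297

(Same formula on the original sums: (8×1235.6157 − 34.00×279.19) / (8×156.4622 − 34.00²) = 392.4656 / 95.6976 = 4.1011, matching the given fit.)

Step 3: Change in slope
Δβ₁ = 3.2297 − 4.1011 = -0.8714
Relative change = -0.8714 / 4.1011 × 100% = -21.2%
→ the slope decreases when the point is added.

A high-leverage point only changes the slope if it is off the original line; here y = 63.00 is below the original trend, so the slope decreases.
In practice: investigate whether it comes from the same population as the rest of the sample; examine leverage (hᵢ) and Cook's distance rather than deleting it automatically.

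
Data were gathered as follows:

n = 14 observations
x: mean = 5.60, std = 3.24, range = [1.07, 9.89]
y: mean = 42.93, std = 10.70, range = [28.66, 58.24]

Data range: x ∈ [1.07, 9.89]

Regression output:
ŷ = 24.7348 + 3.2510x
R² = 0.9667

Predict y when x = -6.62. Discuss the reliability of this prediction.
ŷ = 3.2132, but this is extrapolation (below the data range [1.07, 9.89]) and may be unreliable.

Prediction calculation:
ŷ = 24.7348 + 3.2510 × (-6.62)
ŷ = 3.2132

Reliability:
- Data range: x ∈ [1.07, 9.89]
- Prediction point: x = -6.62 is 7.69 units below the observed range → this is EXTRAPOLATION, not interpolation

Why that matters here:
- The standard error of prediction grows with (x − x̄)², and x = -6.62 is far from x̄ = 5.60
- The linear relationship may not hold outside the observed range
- R² describes fit only over the sampled x values; it says nothing about behaviour beyond them

A defensible statement: 'if the linear trend continued to x = -6.62, y would be about 3.2132' — the premise is untested.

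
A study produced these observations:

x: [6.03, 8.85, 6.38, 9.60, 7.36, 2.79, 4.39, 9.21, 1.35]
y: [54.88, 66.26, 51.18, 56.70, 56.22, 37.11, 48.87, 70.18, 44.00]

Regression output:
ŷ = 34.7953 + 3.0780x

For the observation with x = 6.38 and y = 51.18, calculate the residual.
Residual = -3.2529

The residual is the difference between the actual value and the predicted value:

Residual = y - ŷ

Step 1: Calculate predicted value
ŷ = 34.7953 + 3.0780 × 6.38
ŷ = 54.4329

Step 2: Calculate residual
Residual = 51.18 - 54.4329
Residual = -3.2529

Interpretation: the model overestimates the actual value by 3.2529 at this point (negative residual → observation lies below the fitted line).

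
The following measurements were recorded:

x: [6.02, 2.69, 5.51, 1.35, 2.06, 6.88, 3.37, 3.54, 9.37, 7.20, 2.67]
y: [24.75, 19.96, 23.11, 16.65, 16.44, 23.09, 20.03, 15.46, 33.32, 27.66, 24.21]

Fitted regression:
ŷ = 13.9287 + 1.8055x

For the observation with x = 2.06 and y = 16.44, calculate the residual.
Residual = -1.2080

The residual is the difference between the actual value and the predicted value:

Residual = y - ŷ

Step 1: Calculate predicted value
ŷ = 13.9287 + 1.8055 × 2.06
ŷ = 17.6480

Step 2: Calculate residual
Residual = 16.44 - 17.6480
Residual = -1.2080

Interpretation: the model overestimates the actual value by 1.2080 at this point (negative residual → observation lies below the fitted line).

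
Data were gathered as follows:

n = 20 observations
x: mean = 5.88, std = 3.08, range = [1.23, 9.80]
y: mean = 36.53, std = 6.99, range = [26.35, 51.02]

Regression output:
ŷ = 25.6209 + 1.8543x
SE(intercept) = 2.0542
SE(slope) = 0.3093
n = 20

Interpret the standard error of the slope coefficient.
SE(slope) = 0.3093 measures the uncertainty in the estimated slope. The coefficient is estimated precisely (SE/|β̂₁| = 16.7%).

SE(β̂₁) = 0.3093 says: if we drew many samples of n = 20 from the same population and refit each time, the fitted slopes would scatter with a standard deviation of roughly 0.3093 around the true β₁.

Relative precision:
- SE / |β̂₁| = 0.3093 / 1.8543 = 16.7%
- Rule of thumb (under 20%: precise; 20% to under 50%: moderately precise; 50% or more: imprecise) → precise

Rough 95% range (±2 SE): 1.8543 ± 0.6186 → (1.2357, 2.4729).

What drives SE(β̂₁): wider spread of x values → smaller SE; more residual scatter → larger SE.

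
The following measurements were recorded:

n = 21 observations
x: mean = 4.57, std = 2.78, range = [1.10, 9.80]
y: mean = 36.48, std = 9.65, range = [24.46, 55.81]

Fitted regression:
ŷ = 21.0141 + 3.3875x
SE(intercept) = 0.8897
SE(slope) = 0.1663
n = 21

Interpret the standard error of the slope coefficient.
SE(β̂₁) = 0.1663 is the estimated standard deviation of the slope estimate across repeated samples; relative to β̂₁ = 3.3875 that is 4.9%, a precise estimate.

What SE measures:
- The standard error quantifies the sampling variability of the coefficient estimate
- It is the estimated standard deviation of β̂₁ across hypothetical repeated samples of the same size
- Smaller SE → more precise estimate

Relative precision:
- SE / |β̂₁| = 0.1663 / 3.3875 = 4.9%
- Rule of thumb (under 20%: precise; 20% to under 50%: moderately precise; 50% or more: imprecise) → precise

Rough 95% range (±2 SE): 3.3875 ± 0.3326 → (3.0549, 3.7201).

What drives SE(β̂₁): wider spread of x values → smaller SE; more residual scatter → larger SE.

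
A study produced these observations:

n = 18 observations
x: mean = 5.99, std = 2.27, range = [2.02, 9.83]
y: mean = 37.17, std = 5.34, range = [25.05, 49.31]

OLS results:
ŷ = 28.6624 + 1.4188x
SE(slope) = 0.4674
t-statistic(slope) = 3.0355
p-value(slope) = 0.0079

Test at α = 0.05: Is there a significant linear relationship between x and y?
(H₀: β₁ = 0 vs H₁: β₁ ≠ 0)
p-value = 0.0079 < α = 0.05, so we reject H₀. The relationship is significant.

Hypothesis test for the slope coefficient:

H₀: β₁ = 0 (no linear relationship)
H₁: β₁ ≠ 0 (linear relationship exists)

Test statistic: t = β̂₁ / SE(β̂₁) = 1.4188 / 0.4674 = 3.0355

p = 0.0079: how often a slope estimate this far from 0 (in SE units) would arise by chance if β₁ were truly 0.

Decision rule: reject H₀ if p-value < α.
p-value = 0.0079 < α = 0.05 → reject H₀.

Conclusion: the linear association between x and y is significant at the 5% level.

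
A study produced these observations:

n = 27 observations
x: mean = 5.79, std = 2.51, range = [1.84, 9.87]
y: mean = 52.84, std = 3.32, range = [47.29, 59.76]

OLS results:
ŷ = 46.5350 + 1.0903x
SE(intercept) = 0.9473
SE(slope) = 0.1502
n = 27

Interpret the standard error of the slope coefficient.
SE(slope) = 0.1502 measures the uncertainty in the estimated slope. The coefficient is estimated precisely (SE/|β̂₁| = 13.8%).

What SE measures:
- The standard error quantifies the sampling variability of the coefficient estimate
- It is the estimated standard deviation of β̂₁ across hypothetical repeated samples of the same size
- Smaller SE → more precise estimate

Relative precision:
- SE / |β̂₁| = 0.1502 / 1.0903 = 13.8%
- Rule of thumb (under 20%: precise; 20% to under 50%: moderately precise; 50% or more: imprecise) → precise

Rough 95% range (±2 SE): 1.0903 ± 0.3004 → (0.7899, 1.3907).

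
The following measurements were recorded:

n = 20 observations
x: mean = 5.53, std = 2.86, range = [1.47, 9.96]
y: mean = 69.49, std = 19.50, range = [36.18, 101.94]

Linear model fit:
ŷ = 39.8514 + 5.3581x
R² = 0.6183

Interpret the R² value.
About 61.83% of the variability in y is accounted for by the regression on x (R² = 0.6183) — a moderate linear fit.

R² = 1 − SS_res/SS_tot compares the residual scatter to the total scatter of y about its mean.

Here R² = 0.6183:
- Explained: 61.83% of the variation in y
- Unexplained (residual): 100% − 61.83% = 38.17%
- Rule of thumb (below 0.3 weak; 0.3 to below 0.7 moderate; 0.7 and above strong) → moderate

Note: R² says nothing about causation, and a high R² does not by itself mean the linear form is appropriate — check the residuals.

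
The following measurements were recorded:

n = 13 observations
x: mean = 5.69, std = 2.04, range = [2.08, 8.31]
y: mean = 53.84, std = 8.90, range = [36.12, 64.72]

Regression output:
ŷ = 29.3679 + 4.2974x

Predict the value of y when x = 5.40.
ŷ = 52.5739

Plug x = 5.40 into the fitted line:

ŷ = 29.3679 + 4.2974 × 5.40
ŷ = 29.3679 + 23.2060
ŷ = 52.5739

This is the fitted mean response at that x — an individual observation would come with a wider prediction interval.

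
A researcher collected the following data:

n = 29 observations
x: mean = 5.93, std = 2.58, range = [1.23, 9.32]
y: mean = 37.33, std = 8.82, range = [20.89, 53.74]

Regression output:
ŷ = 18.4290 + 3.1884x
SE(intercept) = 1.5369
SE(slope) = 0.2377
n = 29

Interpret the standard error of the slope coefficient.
The slope 3.1884 is pinned down to within about ±0.2377 (one SE) by these data — relative uncertainty 7.5%, i.e. precise.

What SE measures:
- The standard error quantifies the sampling variability of the coefficient estimate
- It is the estimated standard deviation of β̂₁ across hypothetical repeated samples of the same size
- Smaller SE → more precise estimate

Relative precision:
- SE / |β̂₁| = 0.2377 / 3.1884 = 7.5%
- Rule of thumb (under 20%: precise; 20% to under 50%: moderately precise; 50% or more: imprecise) → precise

Link to the t-test: t = β̂₁ / SE(β̂₁) = 3.1884 / 0.2377 = 13.4135, the statistic for H₀: β₁ = 0.

What drives SE(β̂₁): more residual scatter → larger SE.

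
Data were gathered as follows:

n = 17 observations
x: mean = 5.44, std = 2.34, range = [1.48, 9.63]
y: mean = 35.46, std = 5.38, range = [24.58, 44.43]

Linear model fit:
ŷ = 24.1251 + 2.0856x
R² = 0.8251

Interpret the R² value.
R² = 0.8251 means 82.51% of the variation in y is explained by the linear relationship with x. This indicates a strong fit.

The coefficient of determination R² is the fraction of the total variation in y that the fitted line accounts for.

Here R² = 0.8251:
- Explained: 82.51% of the variation in y
- Unexplained (residual): 100% − 82.51% = 17.49%
- Rule of thumb (below 0.3 weak; 0.3 to below 0.7 moderate; 0.7 and above strong) → strong

Equivalently, for simple linear regression R² = r², so |r| = √0.8251 ≈ 0.9084.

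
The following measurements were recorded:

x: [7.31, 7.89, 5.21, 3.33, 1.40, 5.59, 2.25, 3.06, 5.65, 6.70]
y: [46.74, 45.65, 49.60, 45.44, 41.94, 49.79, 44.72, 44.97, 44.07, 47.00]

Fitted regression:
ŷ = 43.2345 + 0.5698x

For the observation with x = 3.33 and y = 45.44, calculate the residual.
Residual = 0.3081

The residual is the difference between the actual value and the predicted value:

Residual = y - ŷ

Step 1: Calculate predicted value
ŷ = 43.2345 + 0.5698 × 3.33
ŷ = 45.1319

Step 2: Calculate residual
Residual = 45.44 - 45.1319
Residual = 0.3081

Interpretation: the model underestimates the actual value by 0.3081 at this point (positive residual → observation lies above the fitted line).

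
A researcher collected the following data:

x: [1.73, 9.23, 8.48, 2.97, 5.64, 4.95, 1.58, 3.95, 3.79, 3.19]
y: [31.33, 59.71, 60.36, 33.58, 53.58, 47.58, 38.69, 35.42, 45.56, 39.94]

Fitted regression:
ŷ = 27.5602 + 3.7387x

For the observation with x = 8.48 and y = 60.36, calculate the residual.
Residual = 1.0956

The residual is the difference between the actual value and the predicted value:

Residual = y - ŷ

Step 1: Calculate predicted value
ŷ = 27.5602 + 3.7387 × 8.48
ŷ = 59.2644

Step 2: Calculate residual
Residual = 60.36 - 59.2644
Residual = 1.0956

Interpretation: the model underestimates the actual value by 1.0956 at this point (positive residual → observation lies above the fitted line).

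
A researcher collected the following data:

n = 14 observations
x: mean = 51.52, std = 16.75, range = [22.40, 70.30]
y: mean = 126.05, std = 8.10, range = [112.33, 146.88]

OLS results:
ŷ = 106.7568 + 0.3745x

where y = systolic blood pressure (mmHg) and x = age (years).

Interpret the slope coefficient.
For each additional year of age, predicted blood pressure increases by approximately 0.3745 mmHg.

The slope β₁ = 0.3745 gives the rate at which the fitted blood pressure changes with age.

Interpretation:
- Age up by 1 year → predicted blood pressure increases by 0.3745 mmHg
- The effect is assumed constant over the observed range of x (linearity)
- The slope describes association in these data, not necessarily a causal effect

The intercept β₀ = 106.7568 is the predicted blood pressure when age = 0; since the smallest observed x is 22.40, this is an extrapolation and mainly anchors the line.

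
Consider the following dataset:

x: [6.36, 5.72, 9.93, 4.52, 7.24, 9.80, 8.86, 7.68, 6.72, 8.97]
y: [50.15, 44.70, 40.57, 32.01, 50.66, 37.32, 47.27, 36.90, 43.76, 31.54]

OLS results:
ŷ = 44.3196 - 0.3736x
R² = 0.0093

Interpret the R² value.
R² = 0.0093 means 0.93% of the variation in y is explained by the linear relationship with x. This indicates a weak fit.

R² (coefficient of determination) measures the proportion of variance in y explained by the regression model.

Here R² = 0.0093:
- Explained: 0.93% of the variation in y
- Unexplained (residual): 100% − 0.93% = 99.07%
- Rule of thumb (below 0.3 weak; 0.3 to below 0.7 moderate; 0.7 and above strong) → weak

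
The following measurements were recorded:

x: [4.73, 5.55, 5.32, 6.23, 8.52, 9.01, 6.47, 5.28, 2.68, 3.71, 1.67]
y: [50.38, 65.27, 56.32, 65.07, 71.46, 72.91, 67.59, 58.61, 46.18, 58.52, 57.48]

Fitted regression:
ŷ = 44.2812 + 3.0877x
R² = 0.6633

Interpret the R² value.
The model explains 66.33% of the variance in y (R² = 0.6633), leaving 33.67% unexplained; the fit is moderate.

R² (coefficient of determination) measures the proportion of variance in y explained by the regression model.

Here R² = 0.6633:
- Explained: 66.33% of the variation in y
- Unexplained (residual): 100% − 66.33% = 33.67%
- Rule of thumb (below 0.3 weak; 0.3 to below 0.7 moderate; 0.7 and above strong) → moderate

Note: R² never decreases when predictors are added, so it should not be used alone to compare models of different size.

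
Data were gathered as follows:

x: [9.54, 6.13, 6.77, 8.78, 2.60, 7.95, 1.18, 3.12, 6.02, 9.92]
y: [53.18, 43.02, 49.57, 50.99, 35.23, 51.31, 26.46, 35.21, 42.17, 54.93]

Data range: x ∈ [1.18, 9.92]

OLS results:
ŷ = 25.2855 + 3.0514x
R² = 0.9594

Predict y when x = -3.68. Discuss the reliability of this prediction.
ŷ = 14.0563, but this is extrapolation (below the data range [1.18, 9.92]) and may be unreliable.

Prediction calculation:
ŷ = 25.2855 + 3.0514 × (-3.68)
ŷ = 14.0563

Reliability:
- Data range: x ∈ [1.18, 9.92]
- Prediction point: x = -3.68 is 4.86 units below the observed range → this is EXTRAPOLATION, not interpolation

Why that matters here:
- There are no observations near this x to validate the fitted line there
- The standard error of prediction grows with (x − x̄)², and x = -3.68 is far from x̄ = 6.20

A defensible statement: 'if the linear trend continued to x = -3.68, y would be about 14.0563' — the premise is untested.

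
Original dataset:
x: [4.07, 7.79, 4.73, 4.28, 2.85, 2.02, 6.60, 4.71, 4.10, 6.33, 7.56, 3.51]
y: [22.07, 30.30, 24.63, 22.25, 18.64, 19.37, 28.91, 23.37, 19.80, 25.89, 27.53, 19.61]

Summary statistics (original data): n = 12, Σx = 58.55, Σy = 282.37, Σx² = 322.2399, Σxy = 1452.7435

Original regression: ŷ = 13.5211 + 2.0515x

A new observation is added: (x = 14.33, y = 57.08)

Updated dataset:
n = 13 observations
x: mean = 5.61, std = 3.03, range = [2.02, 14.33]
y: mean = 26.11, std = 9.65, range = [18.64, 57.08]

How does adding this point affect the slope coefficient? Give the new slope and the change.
The slope changes from 2.0515 to 3.0895 (change of +1.0380, or +50.6%).

x = 14.33 lies well outside the original x-range [2.02, 7.79] (x̄ ≈ 4.88), so this observation has high leverage and can move the slope substantially.

Step 1: Update the sums with the new point (n goes from 12 to 13)
Σx  = 58.55 + 14.33 = 72.88
Σy  = 282.37 + 57.08 = 339.45
Σx² = 322.2399 + 14.33² = 322.2399 + 205.3489 = 527.5888
Σxy = 1452.7435 + 14.33×57.08 = 1452.7435 + 817.9564 = 2270.6999

Step 2: Recompute the slope with b₁ = (nΣxy − ΣxΣy) / (nΣx² − (Σx)²)
Numerator   = 13×2270.6999 − 72.88×339.45 = 29519.0987 − 24739.1160 = 4779.9827
Denominator = 13×527.5888 − 72.88² = 6858.6544 − 5311.4944 = 1547.1600
b₁(new) = 4779.9827 / 1547.1600 = 3.0895

(Same formula on the original sums: (12×1452.7435 − 58.55×282.37) / (12×322.2399 − 58.55²) = 900.1585 / 438.7763 = 2.0515, matching the given fit.)

Step 3: Change in slope
Δβ₁ = 3.0895 − 2.0515 = +1.0380
Relative change = +1.0380 / 2.0515 × 100% = +50.6%
→ the slope increases when the point is added.

Because the point sits above the extension of the original line at a high-leverage x, it tilts the fit up.
In practice: refit with and without it and report both if conclusions differ.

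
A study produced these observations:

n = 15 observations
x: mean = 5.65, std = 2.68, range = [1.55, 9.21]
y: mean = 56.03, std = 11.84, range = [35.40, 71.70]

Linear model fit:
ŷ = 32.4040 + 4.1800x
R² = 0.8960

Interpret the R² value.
The model explains 89.60% of the variance in y (R² = 0.8960), leaving 10.40% unexplained; the fit is strong.

The coefficient of determination R² is the fraction of the total variation in y that the fitted line accounts for.

Here R² = 0.8960:
- Explained: 89.60% of the variation in y
- Unexplained (residual): 100% − 89.60% = 10.40%
- Rule of thumb (below 0.3 weak; 0.3 to below 0.7 moderate; 0.7 and above strong) → strong

Equivalently, for simple linear regression R² = r², so |r| = √0.8960 ≈ 0.9466.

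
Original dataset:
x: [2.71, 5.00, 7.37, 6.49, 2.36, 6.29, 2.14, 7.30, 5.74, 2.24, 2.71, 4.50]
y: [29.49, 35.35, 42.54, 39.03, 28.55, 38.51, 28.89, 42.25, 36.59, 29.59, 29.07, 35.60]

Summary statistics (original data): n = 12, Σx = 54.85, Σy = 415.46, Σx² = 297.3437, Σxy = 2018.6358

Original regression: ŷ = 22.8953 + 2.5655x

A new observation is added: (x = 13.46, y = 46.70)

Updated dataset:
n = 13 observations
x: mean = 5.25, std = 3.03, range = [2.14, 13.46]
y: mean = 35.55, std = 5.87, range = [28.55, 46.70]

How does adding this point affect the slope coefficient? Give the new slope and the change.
The slope changes from 2.5655 to 1.8294 (change of -0.7361, or -28.7%).

The new point has HIGH LEVERAGE: x = 13.46 is far from the original mean x̄ = 54.85/12 ≈ 4.57 (original range [2.14, 7.37]).

Step 1: Update the sums with the new point (n goes from 12 to 13)
Σx  = 54.85 + 13.46 = 68.31
Σy  = 415.46 + 46.70 = 462.16
Σx² = 297.3437 + 13.46² = 297.3437 + 181.1716 = 478.5153
Σxy = 2018.6358 + 13.46×46.70 = 2018.6358 + 628.5820 = 2647.2178

Step 2: Recompute the slope with b₁ = (nΣxy − ΣxΣy) / (nΣx² − (Σx)²)
Numerator   = 13×2647.2178 − 68.31×462.16 = 34413.8314 − 31570.1496 = 2843.6818
Denominator = 13×478.5153 − 68.31² = 6220.6989 − 4666.2561 = 1554.4428
b₁(new) = 2843.6818 / 1554.4428 = 1.8294

(Same formula on the original sums: (12×2018.6358 − 54.85×415.46) / (12×297.3437 − 54.85²) = 1435.6486 / 559.6019 = 2.5655, matching the given fit.)

Step 3: Change in slope
Δβ₁ = 1.8294 − 2.5655 = -0.7361
Relative change = -0.7361 / 2.5655 × 100% = -28.7%
→ the slope decreases when the point is added.

Because the point sits below the extension of the original line at a high-leverage x, it tilts the fit down.
In practice: examine leverage (hᵢ) and Cook's distance rather than deleting it automatically; refit with and without it and report both if conclusions differ.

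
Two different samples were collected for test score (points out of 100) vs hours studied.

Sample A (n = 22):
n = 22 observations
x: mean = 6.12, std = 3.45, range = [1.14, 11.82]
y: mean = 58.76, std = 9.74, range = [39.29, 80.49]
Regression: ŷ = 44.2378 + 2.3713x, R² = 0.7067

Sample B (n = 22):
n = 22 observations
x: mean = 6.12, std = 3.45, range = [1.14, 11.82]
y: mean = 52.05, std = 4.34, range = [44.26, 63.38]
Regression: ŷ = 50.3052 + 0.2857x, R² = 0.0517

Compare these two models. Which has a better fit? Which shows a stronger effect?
Model A has the better fit (R² = 0.7067 vs 0.0517). Model A shows the stronger effect (|β₁| = 2.3713 vs 0.2857).

Model Comparison:

Goodness of fit (R²):
- Model A: R² = 0.7067 → 70.67% of variance in test score explained
- Model B: R² = 0.0517 → 5.17% of variance in test score explained
- 0.7067 > 0.0517 → Model A has the better fit

Effect size (slope magnitude):
- Model A: β₁ = 2.3713 → predicted test score rises 2.3713 points per additional hour of study time
- Model B: β₁ = 0.2857 → predicted test score rises 0.2857 points per additional hour of study time
- |2.3713| > |0.2857| → Model A shows the stronger marginal effect

Notes:
- A steeper slope doesn't make a better model if the scatter around the line is large.
- The two samples could reflect different populations, time periods, or measurement quality.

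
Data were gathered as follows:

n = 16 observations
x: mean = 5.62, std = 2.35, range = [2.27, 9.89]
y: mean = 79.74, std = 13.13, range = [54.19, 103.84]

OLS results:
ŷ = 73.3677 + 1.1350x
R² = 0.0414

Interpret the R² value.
R² = 0.0414 means 4.14% of the variation in y is explained by the linear relationship with x. This indicates a weak fit.

R² (coefficient of determination) measures the proportion of variance in y explained by the regression model.

Here R² = 0.0414:
- Explained: 4.14% of the variation in y
- Unexplained (residual): 100% − 4.14% = 95.86%
- Rule of thumb (below 0.3 weak; 0.3 to below 0.7 moderate; 0.7 and above strong) → weak

Equivalently, for simple linear regression R² = r², so |r| = √0.0414 ≈ 0.2035.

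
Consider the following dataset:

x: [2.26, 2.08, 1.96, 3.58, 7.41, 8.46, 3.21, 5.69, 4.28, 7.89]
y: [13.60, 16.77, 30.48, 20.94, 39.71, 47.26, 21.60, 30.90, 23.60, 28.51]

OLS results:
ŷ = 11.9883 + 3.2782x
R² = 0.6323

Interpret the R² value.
About 63.23% of the variability in y is accounted for by the regression on x (R² = 0.6323) — a moderate linear fit.

R² = 1 − SS_res/SS_tot compares the residual scatter to the total scatter of y about its mean.

Here R² = 0.6323:
- Explained: 63.23% of the variation in y
- Unexplained (residual): 100% − 63.23% = 36.77%
- Rule of thumb (below 0.3 weak; 0.3 to below 0.7 moderate; 0.7 and above strong) → moderate

Calculation: R² = 1 − (SS_res / SS_tot), where SS_res is the sum of squared residuals and SS_tot the total sum of squares.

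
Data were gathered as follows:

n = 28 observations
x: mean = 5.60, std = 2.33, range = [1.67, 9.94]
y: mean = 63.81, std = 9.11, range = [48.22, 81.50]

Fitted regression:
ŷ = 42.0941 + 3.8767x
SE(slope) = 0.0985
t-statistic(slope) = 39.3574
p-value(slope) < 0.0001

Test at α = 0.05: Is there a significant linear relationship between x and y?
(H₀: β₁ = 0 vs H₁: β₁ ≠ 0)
p-value < 0.0001 < α = 0.05, so we reject H₀. The relationship is significant.

Hypothesis test for the slope coefficient:

H₀: β₁ = 0 (no linear relationship)
H₁: β₁ ≠ 0 (linear relationship exists)

Test statistic: t = β̂₁ / SE(β̂₁) = 3.8767 / 0.0985 = 39.3574

With df = 26, the two-sided p-value for |t| = 39.3574 is <0.0001.

Decision rule: reject H₀ if p-value < α.
p-value < 0.0001 < α = 0.05 → reject H₀.

At α = 0.05 the data do provide convincing evidence of a nonzero slope.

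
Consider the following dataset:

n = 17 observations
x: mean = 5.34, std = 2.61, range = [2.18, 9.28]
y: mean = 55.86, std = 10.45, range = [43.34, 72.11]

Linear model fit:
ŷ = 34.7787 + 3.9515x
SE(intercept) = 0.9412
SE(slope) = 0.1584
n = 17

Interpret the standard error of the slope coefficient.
The slope 3.9515 is pinned down to within about ±0.1584 (one SE) by these data — relative uncertainty 4.0%, i.e. precise.

SE(β̂₁) = 0.1584 says: if we drew many samples of n = 17 from the same population and refit each time, the fitted slopes would scatter with a standard deviation of roughly 0.1584 around the true β₁.

Relative precision:
- SE / |β̂₁| = 0.1584 / 3.9515 = 4.0%
- Rule of thumb (under 20%: precise; 20% to under 50%: moderately precise; 50% or more: imprecise) → precise

Link to the t-test: t = β̂₁ / SE(β̂₁) = 3.9515 / 0.1584 = 24.9463, the statistic for H₀: β₁ = 0.

What drives SE(β̂₁): larger n (here n = 17) → smaller SE; wider spread of x values → smaller SE; more residual scatter → larger SE.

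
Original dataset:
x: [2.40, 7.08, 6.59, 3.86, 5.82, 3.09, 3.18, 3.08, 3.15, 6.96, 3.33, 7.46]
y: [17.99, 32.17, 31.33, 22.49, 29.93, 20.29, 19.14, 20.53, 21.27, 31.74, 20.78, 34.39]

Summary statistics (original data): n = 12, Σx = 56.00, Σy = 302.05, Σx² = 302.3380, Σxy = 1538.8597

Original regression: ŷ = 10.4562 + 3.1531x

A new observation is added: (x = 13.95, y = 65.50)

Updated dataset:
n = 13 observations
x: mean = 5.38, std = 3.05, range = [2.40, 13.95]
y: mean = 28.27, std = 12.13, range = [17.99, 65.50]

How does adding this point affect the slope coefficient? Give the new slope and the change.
The slope changes from 3.1531 to 3.9391 (change of +0.7860, or +24.9%).

x = 13.95 lies well outside the original x-range [2.40, 7.46] (x̄ ≈ 4.67), so this observation has high leverage and can move the slope substantially.

Step 1: Update the sums with the new point (n goes from 12 to 13)
Σx  = 56.00 + 13.95 = 69.95
Σy  = 302.05 + 65.50 = 367.55
Σx² = 302.3380 + 13.95² = 302.3380 + 194.6025 = 496.9405
Σxy = 1538.8597 + 13.95×65.50 = 1538.8597 + 913.7250 = 2452.5847

Step 2: Recompute the slope with b₁ = (nΣxy − ΣxΣy) / (nΣx² − (Σx)²)
Numerator   = 13×2452.5847 − 69.95×367.55 = 31883.6011 − 25710.1225 = 6173.4786
Denominator = 13×496.9405 − 69.95² = 6460.2265 − 4893.0025 = 1567.2240
b₁(new) = 6173.4786 / 1567.2240 = 3.9391

(Same formula on the original sums: (12×1538.8597 − 56.00×302.05) / (12×302.3380 − 56.00²) = 1551.5164 / 492.0560 = 3.1531, matching the given fit.)

Step 3: Change in slope
Δβ₁ = 3.9391 − 3.1531 = +0.7860
Relative change = +0.7860 / 3.1531 × 100% = +24.9%
→ the slope increases when the point is added.

A high-leverage point only changes the slope if it is off the original line; here y = 65.50 is above the original trend, so the slope increases.
In practice: check such a point for data-entry or measurement error.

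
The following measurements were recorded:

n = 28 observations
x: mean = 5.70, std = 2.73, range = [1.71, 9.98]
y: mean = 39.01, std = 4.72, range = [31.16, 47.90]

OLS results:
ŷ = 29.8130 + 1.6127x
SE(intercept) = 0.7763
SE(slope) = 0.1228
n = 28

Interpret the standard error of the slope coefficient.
The slope 1.6127 is pinned down to within about ±0.1228 (one SE) by these data — relative uncertainty 7.6%, i.e. precise.

SE(β̂₁) = s / √Sxx, where s is the residual standard deviation and Sxx = Σ(x − x̄)². It is the yardstick for how far β̂₁ = 1.6127 could plausibly be from the true slope.

Relative precision:
- SE / |β̂₁| = 0.1228 / 1.6127 = 7.6%
- Rule of thumb (under 20%: precise; 20% to under 50%: moderately precise; 50% or more: imprecise) → precise

Link to interval estimation: a confidence interval for β₁ is β̂₁ ± t* × 0.1228, so SE sets the half-width per unit of t*.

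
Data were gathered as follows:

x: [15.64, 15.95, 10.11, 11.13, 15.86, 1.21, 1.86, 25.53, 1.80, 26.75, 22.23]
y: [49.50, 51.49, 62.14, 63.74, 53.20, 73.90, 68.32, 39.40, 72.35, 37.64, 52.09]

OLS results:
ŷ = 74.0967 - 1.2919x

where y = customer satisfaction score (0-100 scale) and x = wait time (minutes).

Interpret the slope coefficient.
On average, satisfaction score is about 1.2919 points lower for every extra minute of wait time.

β₁ = -1.2919 is the change in predicted satisfaction score (points) per additional minute of wait time.

Interpretation:
- Wait time up by 1 minute → predicted satisfaction score decreases by 1.2919 points
- This is a linear approximation: the same per-unit change is assumed across the whole observed x range
- The slope describes association in these data, not necessarily a causal effect

The intercept β₀ = 74.0967 is the predicted satisfaction score when wait time = 0; since the smallest observed x is 1.21, this is an extrapolation and mainly anchors the line.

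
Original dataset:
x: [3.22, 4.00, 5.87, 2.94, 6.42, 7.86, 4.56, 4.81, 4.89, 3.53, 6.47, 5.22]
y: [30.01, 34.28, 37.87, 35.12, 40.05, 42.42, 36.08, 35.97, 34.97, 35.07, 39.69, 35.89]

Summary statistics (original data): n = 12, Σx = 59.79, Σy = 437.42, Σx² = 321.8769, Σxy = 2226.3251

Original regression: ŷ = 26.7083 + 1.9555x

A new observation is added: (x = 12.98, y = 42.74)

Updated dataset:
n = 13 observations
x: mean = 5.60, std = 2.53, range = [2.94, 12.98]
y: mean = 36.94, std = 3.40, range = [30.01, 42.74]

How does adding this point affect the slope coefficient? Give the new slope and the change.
New slope β₁ = 1.1239 versus 1.9555 before: a change of -0.8316 (-42.5%).

The new point has HIGH LEVERAGE: x = 12.98 is far from the original mean x̄ = 59.79/12 ≈ 4.98 (original range [2.94, 7.86]).

Step 1: Update the sums with the new point (n goes from 12 to 13)
Σx  = 59.79 + 12.98 = 72.77
Σy  = 437.42 + 42.74 = 480.16
Σx² = 321.8769 + 12.98² = 321.8769 + 168.4804 = 490.3573
Σxy = 2226.3251 + 12.98×42.74 = 2226.3251 + 554.7652 = 2781.0903

Step 2: Recompute the slope with b₁ = (nΣxy − ΣxΣy) / (nΣx² − (Σx)²)
Numerator   = 13×2781.0903 − 72.77×480.16 = 36154.1739 − 34941.2432 = 1212.9307
Denominator = 13×490.3573 − 72.77² = 6374.6449 − 5295.4729 = 1079.1720
b₁(new) = 1212.9307 / 1079.1720 = 1.1239

(Same formula on the original sums: (12×2226.3251 − 59.79×437.42) / (12×321.8769 − 59.79²) = 562.5594 / 287.6787 = 1.9555, matching the given fit.)

Step 3: Change in slope
Δβ₁ = 1.1239 − 1.9555 = -0.8316
Relative change = -0.8316 / 1.9555 × 100% = -42.5%
→ the slope decreases when the point is added.

A high-leverage point only changes the slope if it is off the original line; here y = 42.74 is below the original trend, so the slope decreases.
In practice: investigate whether it comes from the same population as the rest of the sample.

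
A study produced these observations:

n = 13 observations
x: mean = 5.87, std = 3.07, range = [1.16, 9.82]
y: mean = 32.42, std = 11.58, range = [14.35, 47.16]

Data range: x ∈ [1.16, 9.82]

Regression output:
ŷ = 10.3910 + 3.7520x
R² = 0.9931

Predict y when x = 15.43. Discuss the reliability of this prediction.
The equation gives ŷ = 68.2844; however x = 15.43 is 5.61 units above the observed range, so this extrapolated value should not be trusted.

Prediction calculation:
ŷ = 10.3910 + 3.7520 × 15.43
ŷ = 68.2844

Reliability:
- Data range: x ∈ [1.16, 9.82]
- Prediction point: x = 15.43 is 5.61 units above the observed range → this is EXTRAPOLATION, not interpolation

Why that matters here:
- The standard error of prediction grows with (x − x̄)², and x = 15.43 is far from x̄ = 5.87
- R² describes fit only over the sampled x values; it says nothing about behaviour beyond them
- The linear relationship may not hold outside the observed range

The R² = 0.9931 only validates the fit within [1.16, 9.82]; treat ŷ = 68.2844 with caution.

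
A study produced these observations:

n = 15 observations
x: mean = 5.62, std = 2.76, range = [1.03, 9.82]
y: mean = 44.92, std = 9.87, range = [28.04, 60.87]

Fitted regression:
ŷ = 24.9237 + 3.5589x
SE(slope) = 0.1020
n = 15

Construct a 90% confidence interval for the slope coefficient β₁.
The 90% CI for β₁ is (3.3783, 3.7395)

Confidence interval for the slope:

The 90% CI for β₁ is: β̂₁ ± t*(α/2, n-2) × SE(β̂₁)

Step 1: Find critical t-value
- Confidence level = 0.9
- Degrees of freedom = n - 2 = 15 - 2 = 13
- t*(α/2, 13) = 1.7709

Step 2: Calculate margin of error
Margin = 1.7709 × 0.1020 = 0.1806

Step 3: Construct interval
CI = 3.5589 ± 0.1806
CI = (3.3783, 3.7395)

Interpretation: We are 90% confident that the true slope β₁ lies between 3.3783 and 3.7395.
Since 0 is outside the interval, a two-sided test at α = 0.10 would reject H₀: β₁ = 0.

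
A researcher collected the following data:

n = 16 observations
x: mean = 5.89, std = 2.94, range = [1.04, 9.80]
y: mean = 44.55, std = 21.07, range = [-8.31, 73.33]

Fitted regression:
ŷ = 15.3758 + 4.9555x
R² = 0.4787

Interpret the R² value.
The model explains 47.87% of the variance in y (R² = 0.4787), leaving 52.13% unexplained; the fit is moderate.

The coefficient of determination R² is the fraction of the total variation in y that the fitted line accounts for.

Here R² = 0.4787:
- Explained: 47.87% of the variation in y
- Unexplained (residual): 100% − 47.87% = 52.13%
- Rule of thumb (below 0.3 weak; 0.3 to below 0.7 moderate; 0.7 and above strong) → moderate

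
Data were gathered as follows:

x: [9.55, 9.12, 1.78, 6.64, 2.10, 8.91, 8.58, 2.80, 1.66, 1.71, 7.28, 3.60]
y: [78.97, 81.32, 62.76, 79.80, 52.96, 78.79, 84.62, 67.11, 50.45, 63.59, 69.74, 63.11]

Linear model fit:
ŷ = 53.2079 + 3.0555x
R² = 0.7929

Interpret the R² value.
About 79.29% of the variability in y is accounted for by the regression on x (R² = 0.7929) — a strong linear fit.

The coefficient of determination R² is the fraction of the total variation in y that the fitted line accounts for.

Here R² = 0.7929:
- Explained: 79.29% of the variation in y
- Unexplained (residual): 100% − 79.29% = 20.71%
- Rule of thumb (below 0.3 weak; 0.3 to below 0.7 moderate; 0.7 and above strong) → strong

Calculation: R² = 1 − (SS_res / SS_tot), where SS_res is the sum of squared residuals and SS_tot the total sum of squares.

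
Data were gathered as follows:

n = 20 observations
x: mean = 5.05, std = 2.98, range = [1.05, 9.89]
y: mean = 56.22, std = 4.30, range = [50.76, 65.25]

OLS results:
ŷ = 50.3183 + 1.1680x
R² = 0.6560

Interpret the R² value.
The model explains 65.60% of the variance in y (R² = 0.6560), leaving 34.40% unexplained; the fit is moderate.

R² (coefficient of determination) measures the proportion of variance in y explained by the regression model.

Here R² = 0.6560:
- Explained: 65.60% of the variation in y
- Unexplained (residual): 100% − 65.60% = 34.40%
- Rule of thumb (below 0.3 weak; 0.3 to below 0.7 moderate; 0.7 and above strong) → moderate

Note: R² says nothing about causation, and a high R² does not by itself mean the linear form is appropriate — check the residuals.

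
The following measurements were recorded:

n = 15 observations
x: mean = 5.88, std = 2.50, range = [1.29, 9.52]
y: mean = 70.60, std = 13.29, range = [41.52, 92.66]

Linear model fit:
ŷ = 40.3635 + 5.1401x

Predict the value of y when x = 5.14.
ŷ = 66.7836

Plug x = 5.14 into the fitted line:

ŷ = 40.3635 + 5.1401 × 5.14
ŷ = 40.3635 + 26.4201
ŷ = 66.7836

This is the fitted mean response at that x — an individual observation would come with a wider prediction interval.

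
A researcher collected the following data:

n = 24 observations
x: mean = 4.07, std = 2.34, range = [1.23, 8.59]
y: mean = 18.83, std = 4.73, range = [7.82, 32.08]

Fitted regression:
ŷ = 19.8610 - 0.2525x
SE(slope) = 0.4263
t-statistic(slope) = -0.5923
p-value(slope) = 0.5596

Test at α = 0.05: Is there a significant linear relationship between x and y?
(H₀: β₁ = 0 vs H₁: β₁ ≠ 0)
p-value = 0.5596 ≥ α = 0.05, so we fail to reject H₀. The relationship is not significant.

Hypothesis test for the slope coefficient:

H₀: β₁ = 0 (no linear relationship)
H₁: β₁ ≠ 0 (linear relationship exists)

Test statistic: t = β̂₁ / SE(β̂₁) = -0.2525 / 0.4263 = -0.5923

The p-value (0.5596) is the probability, under H₀, of a t-statistic at least as extreme as |t| = 0.5923 (two-sided, df = n − 2 = 22).

Decision rule: reject H₀ if p-value < α.
p-value = 0.5596 ≥ α = 0.05 → fail to reject H₀.

Conclusion: the linear association between x and y is not significant at the 5% level.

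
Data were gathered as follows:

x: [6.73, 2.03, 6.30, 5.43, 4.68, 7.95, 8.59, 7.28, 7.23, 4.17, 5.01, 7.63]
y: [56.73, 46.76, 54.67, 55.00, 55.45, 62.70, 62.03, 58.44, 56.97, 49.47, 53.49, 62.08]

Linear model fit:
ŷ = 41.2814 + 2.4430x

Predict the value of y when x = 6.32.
ŷ = 56.7212

x = 6.32 lies inside the observed range [2.03, 8.59], so the fitted equation applies directly:

ŷ = 41.2814 + 2.4430 × 6.32
ŷ = 41.2814 + 15.4398
ŷ = 56.7212

This is a point prediction; actual observations scatter around it by roughly the residual standard deviation.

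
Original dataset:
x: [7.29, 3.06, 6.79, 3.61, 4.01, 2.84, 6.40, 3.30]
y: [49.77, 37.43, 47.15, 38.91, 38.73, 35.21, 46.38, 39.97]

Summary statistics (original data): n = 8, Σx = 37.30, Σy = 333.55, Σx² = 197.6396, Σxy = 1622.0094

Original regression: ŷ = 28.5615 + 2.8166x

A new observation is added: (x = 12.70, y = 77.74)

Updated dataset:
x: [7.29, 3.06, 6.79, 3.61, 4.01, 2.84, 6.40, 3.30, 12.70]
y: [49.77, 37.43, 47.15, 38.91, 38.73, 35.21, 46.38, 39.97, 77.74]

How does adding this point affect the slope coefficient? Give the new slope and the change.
The slope changes from 2.8166 to 3.9970 (change of +1.1804, or +41.9%).

x = 12.70 lies well outside the original x-range [2.84, 7.29] (x̄ ≈ 4.66), so this observation has high leverage and can move the slope substantially.

Step 1: Update the sums with the new point (n goes from 8 to 9)
Σx  = 37.30 + 12.70 = 50.00
Σy  = 333.55 + 77.74 = 411.29
Σx² = 197.6396 + 12.70² = 197.6396 + 161.2900 = 358.9296
Σxy = 1622.0094 + 12.70×77.74 = 1622.0094 + 987.2980 = 2609.3074

Step 2: Recompute the slope with b₁ = (nΣxy − ΣxΣy) / (nΣx² − (Σx)²)
Numerator   = 9×2609.3074 − 50.00×411.29 = 23483.7666 − 20564.5000 = 2919.2666
Denominator = 9×358.9296 − 50.00² = 3230.3664 − 2500.0000 = 730.3664
b₁(new) = 2919.2666 / 730.3664 = 3.9970

(Same formula on the original sums: (8×1622.0094 − 37.30×333.55) / (8×197.6396 − 37.30²) = 534.6602 / 189.8268 = 2.8166, matching the given fit.)

Step 3: Change in slope
Δβ₁ = 3.9970 − 2.8166 = +1.1804
Relative change = +1.1804 / 2.8166 × 100% = +41.9%
→ the slope increases when the point is added.

Because the point sits above the extension of the original line at a high-leverage x, it tilts the fit up.
In practice: investigate whether it comes from the same population as the rest of the sample; examine leverage (hᵢ) and Cook's distance rather than deleting it automatically.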